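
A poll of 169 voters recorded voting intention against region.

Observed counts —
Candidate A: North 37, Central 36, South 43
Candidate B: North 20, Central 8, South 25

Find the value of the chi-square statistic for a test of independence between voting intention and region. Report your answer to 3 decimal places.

Row totals: 116, 53. Column totals: 57, 44, 68. Grand total N = 169.
Expected counts (row total × column total / N):
  Candidate A, North: 116×57/169 = 39.1243
  Candidate A, Central: 116×44/169 = 30.2012
  Candidate A, South: 116×68/169 = 46.6746
  Candidate B, North: 53×57/169 = 17.8757
  Candidate B, Central: 53×44/169 = 13.7988
  Candidate B, South: 53×68/169 = 21.3254
Contributions (O − E)²/E:
  (37 − 39.1243)²/39.1243 = 0.1153
  (36 − 30.2012)²/30.2012 = 1.1134
  (43 − 46.6746)²/46.6746 = 0.2893
  (20 − 17.8757)²/17.8757 = 0.2524
  (8 − 13.7988)²/13.7988 = 2.4369
  (25 − 21.3254)²/21.3254 = 0.6332
χ² = 0.1153 + 1.1134 + 0.2893 + 0.2524 + 2.4369 + 0.6332 = 4.841

4.841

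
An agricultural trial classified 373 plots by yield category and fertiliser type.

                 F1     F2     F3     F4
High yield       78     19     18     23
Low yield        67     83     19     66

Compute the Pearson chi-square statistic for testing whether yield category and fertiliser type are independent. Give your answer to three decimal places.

Row totals: 138, 235. Column totals: 145, 102, 37, 89. Grand total N = 373.
Expected counts (row total × column total / N):
  High yield, F1: 138×145/373 = 53.6461
  High yield, F2: 138×102/373 = 37.7373
  High yield, F3: 138×37/373 = 13.6890
  High yield, F4: 138×89/373 = 32.9276
  Low yield, F1: 235×145/373 = 91.3539
  Low yield, F2: 235×102/373 = 64.2627
  Low yield, F3: 235×37/373 = 23.3110
  Low yield, F4: 235×89/373 = 56.0724
Contributions (O − E)²/E:
  (78 − 53.6461)²/53.6461 = 11.0560
  (19 − 37.7373)²/37.7373 = 9.3034
  (18 − 13.6890)²/13.6890 = 1.3576
  (23 − 32.9276)²/32.9276 = 2.9931
  (67 − 91.3539)²/91.3539 = 6.4925
  (83 − 64.2627)²/64.2627 = 5.4633
  (19 − 23.3110)²/23.3110 = 0.7973
  (66 − 56.0724)²/56.0724 = 1.7577
χ² = 11.0560 + 9.3034 + 1.3576 + 2.9931 + 6.4925 + 5.4633 + 0.7973 + 1.7577 = 39.221

39.221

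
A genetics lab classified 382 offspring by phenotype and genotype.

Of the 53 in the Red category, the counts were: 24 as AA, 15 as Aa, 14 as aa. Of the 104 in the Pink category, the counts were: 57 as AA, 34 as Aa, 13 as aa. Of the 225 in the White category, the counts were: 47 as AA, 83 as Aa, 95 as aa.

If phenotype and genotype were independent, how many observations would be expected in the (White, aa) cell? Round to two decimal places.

71.86

Row total (White) = 225; column total (aa) = 122; grand total N = 382.
Expected count = (row total × column total) / N = 225 × 122 / 382 = 71.86.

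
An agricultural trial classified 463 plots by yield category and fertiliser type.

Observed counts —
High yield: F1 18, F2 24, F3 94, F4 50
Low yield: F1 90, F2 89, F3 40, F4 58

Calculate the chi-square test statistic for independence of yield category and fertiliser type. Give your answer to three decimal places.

Row totals: 186, 277. Column totals: 108, 113, 134, 108. Grand total N = 463.
Expected counts (row total × column total / N):
  High yield, F1: 186×108/463 = 43.3866
  High yield, F2: 186×113/463 = 45.3952
  High yield, F3: 186×134/463 = 53.8315
  High yield, F4: 186×108/463 = 43.3866
  Low yield, F1: 277×108/463 = 64.6134
  Low yield, F2: 277×113/463 = 67.6048
  Low yield, F3: 277×134/463 = 80.1685
  Low yield, F4: 277×108/463 = 64.6134
Contributions (O − E)²/E:
  (18 − 43.3866)²/43.3866 = 14.8543
  (24 − 45.3952)²/45.3952 = 10.0838
  (94 − 53.8315)²/53.8315 = 29.9733
  (50 − 43.3866)²/43.3866 = 1.0081
  (90 − 64.6134)²/64.6134 = 9.9744
  (89 − 67.6048)²/67.6048 = 6.7710
  (40 − 80.1685)²/80.1685 = 20.1265
  (58 − 64.6134)²/64.6134 = 0.6769
χ² = 14.8543 + 10.0838 + 29.9733 + 1.0081 + 9.9744 + 6.7710 + 20.1265 + 0.6769 = 93.468

93.468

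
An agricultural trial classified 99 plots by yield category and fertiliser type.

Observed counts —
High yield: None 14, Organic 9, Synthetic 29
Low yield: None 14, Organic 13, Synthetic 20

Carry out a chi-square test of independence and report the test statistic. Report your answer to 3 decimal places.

Row totals: 52, 47. Column totals: 28, 22, 49. Grand total N = 99.
Expected counts (row total × column total / N):
  High yield, None: 52×28/99 = 14.7071
  High yield, Organic: 52×22/99 = 11.5556
  High yield, Synthetic: 52×49/99 = 25.7374
  Low yield, None: 47×28/99 = 13.2929
  Low yield, Organic: 47×22/99 = 10.4444
  Low yield, Synthetic: 47×49/99 = 23.2626
Contributions (O − E)²/E:
  (14 − 14.7071)²/14.7071 = 0.0340
  (9 − 11.5556)²/11.5556 = 0.5652
  (29 − 25.7374)²/25.7374 = 0.4136
  (14 − 13.2929)²/13.2929 = 0.0376
  (13 − 10.4444)²/10.4444 = 0.6253
  (20 − 23.2626)²/23.2626 = 0.4576
χ² = 0.0340 + 0.5652 + 0.4136 + 0.0376 + 0.6253 + 0.4576 = 2.133

2.133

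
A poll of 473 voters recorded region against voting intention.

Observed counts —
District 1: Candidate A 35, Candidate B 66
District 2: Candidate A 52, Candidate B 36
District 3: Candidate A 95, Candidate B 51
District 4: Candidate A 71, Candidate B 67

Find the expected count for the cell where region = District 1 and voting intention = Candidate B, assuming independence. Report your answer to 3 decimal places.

Row total (District 1) = 101; column total (Candidate B) = 220; grand total N = 473.
Expected count = (row total × column total) / N = 101 × 220 / 473 = 46.977.

46.977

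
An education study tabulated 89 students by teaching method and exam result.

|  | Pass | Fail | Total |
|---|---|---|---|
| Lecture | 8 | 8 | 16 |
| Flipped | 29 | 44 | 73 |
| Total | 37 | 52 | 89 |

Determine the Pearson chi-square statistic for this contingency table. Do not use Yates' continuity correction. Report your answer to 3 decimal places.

Grand total N = 89.
Expected counts (row total × column total / N):
  Lecture, Pass: 16×37/89 = 6.6517
  Lecture, Fail: 16×52/89 = 9.3483
  Flipped, Pass: 73×37/89 = 30.3483
  Flipped, Fail: 73×52/89 = 42.6517
Contributions (O − E)²/E:
  (8 − 6.6517)²/6.6517 = 0.2733
  (8 − 9.3483)²/9.3483 = 0.1945
  (29 − 30.3483)²/30.3483 = 0.0599
  (44 − 42.6517)²/42.6517 = 0.0426
χ² = 0.2733 + 0.1945 + 0.0599 + 0.0426 = 0.570

0.570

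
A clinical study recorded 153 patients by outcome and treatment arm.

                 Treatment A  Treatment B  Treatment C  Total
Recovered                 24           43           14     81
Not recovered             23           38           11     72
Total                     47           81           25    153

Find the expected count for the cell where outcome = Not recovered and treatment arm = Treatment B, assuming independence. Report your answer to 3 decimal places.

38.118

Row total (Not recovered) = 72; column total (Treatment B) = 81; grand total N = 153.
Expected count = (row total × column total) / N = 72 × 81 / 153 = 38.118.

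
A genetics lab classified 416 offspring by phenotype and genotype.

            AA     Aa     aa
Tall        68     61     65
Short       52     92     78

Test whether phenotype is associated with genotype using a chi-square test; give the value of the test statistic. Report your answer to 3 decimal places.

Row totals: 194, 222. Column totals: 120, 153, 143. Grand total N = 416.
Expected counts (row total × column total / N):
  Tall, AA: 194×120/416 = 55.9615
  Tall, Aa: 194×153/416 = 71.3510
  Tall, aa: 194×143/416 = 66.6875
  Short, AA: 222×120/416 = 64.0385
  Short, Aa: 222×153/416 = 81.6490
  Short, aa: 222×143/416 = 76.3125
Contributions (O − E)²/E:
  (68 − 55.9615)²/55.9615 = 2.5897
  (61 − 71.3510)²/71.3510 = 1.5016
  (65 − 66.6875)²/66.6875 = 0.0427
  (52 − 64.0385)²/64.0385 = 2.2631
  (92 − 81.6490)²/81.6490 = 1.3122
  (78 − 76.3125)²/76.3125 = 0.0373
χ² = 2.5897 + 1.5016 + 0.0427 + 2.2631 + 1.3122 + 0.0373 = 7.747

7.747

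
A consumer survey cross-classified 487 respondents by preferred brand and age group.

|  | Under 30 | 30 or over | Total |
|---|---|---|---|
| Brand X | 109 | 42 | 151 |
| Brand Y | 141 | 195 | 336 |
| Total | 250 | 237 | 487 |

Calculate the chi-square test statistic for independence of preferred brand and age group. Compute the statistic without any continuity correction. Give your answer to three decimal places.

Grand total N = 487.
Expected counts (row total × column total / N):
  Brand X, Under 30: 151×250/487 = 77.5154
  Brand X, 30 or over: 151×237/487 = 73.4846
  Brand Y, Under 30: 336×250/487 = 172.4846
  Brand Y, 30 or over: 336×237/487 = 163.5154
Contributions (O − E)²/E:
  (109 − 77.5154)²/77.5154 = 12.7882
  (42 − 73.4846)²/73.4846 = 13.4896
  (141 − 172.4846)²/172.4846 = 5.7471
  (195 − 163.5154)²/163.5154 = 6.0623
χ² = 12.7882 + 13.4896 + 5.7471 + 6.0623 = 38.087

38.087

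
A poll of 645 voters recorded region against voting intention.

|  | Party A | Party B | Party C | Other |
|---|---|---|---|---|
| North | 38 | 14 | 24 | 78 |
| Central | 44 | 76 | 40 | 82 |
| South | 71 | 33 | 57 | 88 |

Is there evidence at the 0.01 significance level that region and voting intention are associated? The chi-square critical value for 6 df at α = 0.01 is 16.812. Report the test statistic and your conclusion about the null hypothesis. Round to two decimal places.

49.00; reject H₀

Row totals: 154, 242, 249. Column totals: 153, 123, 121, 248. Grand total N = 645.
Expected counts (row total × column total / N):
  North, Party A: 154×153/645 = 36.530
  North, Party B: 154×123/645 = 29.367
  North, Party C: 154×121/645 = 28.890
  North, Other: 154×248/645 = 59.212
  Central, Party A: 242×153/645 = 57.405
  Central, Party B: 242×123/645 = 46.149
  Central, Party C: 242×121/645 = 45.398
  Central, Other: 242×248/645 = 93.048
  South, Party A: 249×153/645 = 59.065
  South, Party B: 249×123/645 = 47.484
  South, Party C: 249×121/645 = 46.712
  South, Other: 249×248/645 = 95.740
Contributions (O − E)²/E:
  (38 − 36.530)²/36.530 = 0.0592
  (14 − 29.367)²/29.367 = 8.0412
  (24 − 28.890)²/28.890 = 0.8277
  (78 − 59.212)²/59.212 = 5.9614
  (44 − 57.405)²/57.405 = 3.1303
  (76 − 46.149)²/46.149 = 19.3088
  (40 − 45.398)²/45.398 = 0.6418
  (82 − 93.048)²/93.048 = 1.3118
  (71 − 59.065)²/59.065 = 2.4117
  (33 − 47.484)²/47.484 = 4.4180
  (57 − 46.712)²/46.712 = 2.2659
  (88 − 95.740)²/95.740 = 0.6257
χ² = 0.0592 + 8.0412 + 0.8277 + 5.9614 + 3.1303 + 19.3088 + 0.6418 + 1.3118 + 2.4117 + 4.4180 + 2.2659 + 0.6257 = 49.00
df = (3−1)(4−1) = 6. Since 49.00 > 16.812, reject the null hypothesis of independence at α = 0.01.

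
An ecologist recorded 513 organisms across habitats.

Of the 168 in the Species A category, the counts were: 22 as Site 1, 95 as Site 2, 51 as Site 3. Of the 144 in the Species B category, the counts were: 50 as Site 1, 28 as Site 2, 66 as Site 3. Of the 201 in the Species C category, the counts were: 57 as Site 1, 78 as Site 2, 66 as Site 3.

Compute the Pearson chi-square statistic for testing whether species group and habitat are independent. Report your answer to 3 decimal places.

Row totals: 168, 144, 201. Column totals: 129, 201, 183. Grand total N = 513.
Expected counts (row total × column total / N):
  Species A, Site 1: 168×129/513 = 42.2456
  Species A, Site 2: 168×201/513 = 65.8246
  Species A, Site 3: 168×183/513 = 59.9298
  Species B, Site 1: 144×129/513 = 36.2105
  Species B, Site 2: 144×201/513 = 56.4211
  Species B, Site 3: 144×183/513 = 51.3684
  Species C, Site 1: 201×129/513 = 50.5439
  Species C, Site 2: 201×201/513 = 78.7544
  Species C, Site 3: 201×183/513 = 71.7018
Contributions (O − E)²/E:
  (22 − 42.2456)²/42.2456 = 9.7024
  (95 − 65.8246)²/65.8246 = 12.9314
  (51 − 59.9298)²/59.9298 = 1.3306
  (50 − 36.2105)²/36.2105 = 5.2512
  (28 − 56.4211)²/56.4211 = 14.3166
  (66 − 51.3684)²/51.3684 = 4.1676
  (57 − 50.5439)²/50.5439 = 0.8247
  (78 − 78.7544)²/78.7544 = 0.0072
  (66 − 71.7018)²/71.7018 = 0.4534
χ² = 9.7024 + 12.9314 + 1.3306 + 5.2512 + 14.3166 + 4.1676 + 0.8247 + 0.0072 + 0.4534 = 48.985

48.985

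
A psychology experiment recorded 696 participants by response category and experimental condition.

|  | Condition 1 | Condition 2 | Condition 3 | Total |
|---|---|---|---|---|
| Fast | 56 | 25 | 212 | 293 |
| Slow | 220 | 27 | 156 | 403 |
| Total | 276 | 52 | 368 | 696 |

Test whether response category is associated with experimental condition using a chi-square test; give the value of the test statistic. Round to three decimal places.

Grand total N = 696.
Expected counts (row total × column total / N):
  Fast, Condition 1: 293×276/696 = 116.18966
  Fast, Condition 2: 293×52/696 = 21.89080
  Fast, Condition 3: 293×368/696 = 154.91954
  Slow, Condition 1: 403×276/696 = 159.81034
  Slow, Condition 2: 403×52/696 = 30.10920
  Slow, Condition 3: 403×368/696 = 213.08046
Contributions (O − E)²/E:
  (56 − 116.18966)²/116.18966 = 31.1800
  (25 − 21.89080)²/21.89080 = 0.4416
  (212 − 154.91954)²/154.91954 = 21.0314
  (220 − 159.81034)²/159.81034 = 22.6693
  (27 − 30.10920)²/30.10920 = 0.3211
  (156 − 213.08046)²/213.08046 = 15.2908
χ² = 31.1800 + 0.4416 + 21.0314 + 22.6693 + 0.3211 + 15.2908 = 90.934

90.934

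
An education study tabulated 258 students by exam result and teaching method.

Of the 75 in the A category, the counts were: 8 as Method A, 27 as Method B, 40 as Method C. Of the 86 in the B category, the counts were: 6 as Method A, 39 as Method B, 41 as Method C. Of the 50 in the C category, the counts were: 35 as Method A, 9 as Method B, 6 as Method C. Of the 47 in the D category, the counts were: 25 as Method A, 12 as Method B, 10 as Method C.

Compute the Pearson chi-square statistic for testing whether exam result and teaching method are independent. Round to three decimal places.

89.686

Row totals: 75, 86, 50, 47. Column totals: 74, 87, 97. Grand total N = 258.
Expected counts (row total × column total / N):
  A, Method A: 75×74/258 = 21.51163
  A, Method B: 75×87/258 = 25.29070
  A, Method C: 75×97/258 = 28.19767
  B, Method A: 86×74/258 = 24.66667
  B, Method B: 86×87/258 = 29.00000
  B, Method C: 86×97/258 = 32.33333
  C, Method A: 50×74/258 = 14.34109
  C, Method B: 50×87/258 = 16.86047
  C, Method C: 50×97/258 = 18.79845
  D, Method A: 47×74/258 = 13.48062
  D, Method B: 47×87/258 = 15.84884
  D, Method C: 47×97/258 = 17.67054
Contributions (O − E)²/E:
  (8 − 21.51163)²/21.51163 = 8.4868
  (27 − 25.29070)²/25.29070 = 0.1155
  (40 − 28.19767)²/28.19767 = 4.9399
  (6 − 24.66667)²/24.66667 = 14.1261
  (39 − 29.00000)²/29.00000 = 3.4483
  (41 − 32.33333)²/32.33333 = 2.3230
  (35 − 14.34109)²/14.34109 = 29.7600
  (9 − 16.86047)²/16.86047 = 3.6646
  (6 − 18.79845)²/18.79845 = 8.7135
  (25 − 13.48062)²/13.48062 = 9.8435
  (12 − 15.84884)²/15.84884 = 0.9347
  (10 − 17.67054)²/17.67054 = 3.3297
χ² = 8.4868 + 0.1155 + 4.9399 + 14.1261 + 3.4483 + 2.3230 + 29.7600 + 3.6646 + 8.7135 + 9.8435 + 0.9347 + 3.3297 = 89.686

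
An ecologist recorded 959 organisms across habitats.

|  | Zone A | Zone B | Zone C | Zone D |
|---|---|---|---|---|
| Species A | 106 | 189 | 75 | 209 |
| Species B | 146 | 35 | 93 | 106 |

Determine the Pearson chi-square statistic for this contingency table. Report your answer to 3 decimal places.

111.332

Row totals: 579, 380. Column totals: 252, 224, 168, 315. Grand total N = 959.
Expected counts (row total × column total / N):
  Species A, Zone A: 579×252/959 = 152.1460
  Species A, Zone B: 579×224/959 = 135.2409
  Species A, Zone C: 579×168/959 = 101.4307
  Species A, Zone D: 579×315/959 = 190.1825
  Species B, Zone A: 380×252/959 = 99.8540
  Species B, Zone B: 380×224/959 = 88.7591
  Species B, Zone C: 380×168/959 = 66.5693
  Species B, Zone D: 380×315/959 = 124.8175
Contributions (O − E)²/E:
  (106 − 152.1460)²/152.1460 = 13.9961
  (189 − 135.2409)²/135.2409 = 21.3696
  (75 − 101.4307)²/101.4307 = 6.8873
  (209 − 190.1825)²/190.1825 = 1.8619
  (146 − 99.8540)²/99.8540 = 21.3257
  (35 − 88.7591)²/88.7591 = 32.5605
  (93 − 66.5693)²/66.5693 = 10.4941
  (106 − 124.8175)²/124.8175 = 2.8369
χ² = 13.9961 + 21.3696 + 6.8873 + 1.8619 + 21.3257 + 32.5605 + 10.4941 + 2.8369 = 111.332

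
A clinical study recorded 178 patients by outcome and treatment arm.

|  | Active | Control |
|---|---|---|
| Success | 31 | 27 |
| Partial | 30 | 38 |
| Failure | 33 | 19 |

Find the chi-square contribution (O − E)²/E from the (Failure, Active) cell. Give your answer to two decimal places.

1.12

Row total (Failure) = 52; column total (Active) = 94; N = 178.
Expected count E = 52 × 94 / 178 = 27.461.
Contribution = (O − E)²/E = (33 − 27.461)² / 27.461 = 1.12.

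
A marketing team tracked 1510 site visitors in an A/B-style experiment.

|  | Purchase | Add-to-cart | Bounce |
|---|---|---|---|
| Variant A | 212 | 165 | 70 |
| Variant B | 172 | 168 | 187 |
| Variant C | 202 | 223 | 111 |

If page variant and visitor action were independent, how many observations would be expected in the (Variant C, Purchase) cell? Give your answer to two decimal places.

208.01

Row total (Variant C) = 536; column total (Purchase) = 586; grand total N = 1510.
Expected count = (row total × column total) / N = 536 × 586 / 1510 = 208.01.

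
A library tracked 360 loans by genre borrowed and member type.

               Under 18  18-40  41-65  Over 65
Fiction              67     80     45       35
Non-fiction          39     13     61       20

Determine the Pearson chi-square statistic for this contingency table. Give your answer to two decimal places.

Row totals: 227, 133. Column totals: 106, 93, 106, 55. Grand total N = 360.
Expected counts (row total × column total / N):
  Fiction, Under 18: 227×106/360 = 66.839
  Fiction, 18-40: 227×93/360 = 58.642
  Fiction, 41-65: 227×106/360 = 66.839
  Fiction, Over 65: 227×55/360 = 34.681
  Non-fiction, Under 18: 133×106/360 = 39.161
  Non-fiction, 18-40: 133×93/360 = 34.358
  Non-fiction, 41-65: 133×106/360 = 39.161
  Non-fiction, Over 65: 133×55/360 = 20.319
Contributions (O − E)²/E:
  (67 − 66.839)²/66.839 = 0.0004
  (80 − 58.642)²/58.642 = 7.7788
  (45 − 66.839)²/66.839 = 7.1357
  (35 − 34.681)²/34.681 = 0.0029
  (39 − 39.161)²/39.161 = 0.0007
  (13 − 34.358)²/34.358 = 13.2768
  (61 − 39.161)²/39.161 = 12.1790
  (20 − 20.319)²/20.319 = 0.0050
χ² = 0.0004 + 7.7788 + 7.1357 + 0.0029 + 0.0007 + 13.2768 + 12.1790 + 0.0050 = 40.38

40.38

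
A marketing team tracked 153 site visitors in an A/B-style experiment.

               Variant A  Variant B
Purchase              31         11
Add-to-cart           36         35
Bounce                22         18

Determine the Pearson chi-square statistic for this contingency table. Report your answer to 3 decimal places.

6.013

Row totals: 42, 71, 40. Column totals: 89, 64. Grand total N = 153.
Expected counts (row total × column total / N):
  Purchase, Variant A: 42×89/153 = 24.43137
  Purchase, Variant B: 42×64/153 = 17.56863
  Add-to-cart, Variant A: 71×89/153 = 41.30065
  Add-to-cart, Variant B: 71×64/153 = 29.69935
  Bounce, Variant A: 40×89/153 = 23.26797
  Bounce, Variant B: 40×64/153 = 16.73203
Contributions (O − E)²/E:
  (31 − 24.43137)²/24.43137 = 1.7660
  (11 − 17.56863)²/17.56863 = 2.4559
  (36 − 41.30065)²/41.30065 = 0.6803
  (35 − 29.69935)²/29.69935 = 0.9460
  (22 − 23.26797)²/23.26797 = 0.0691
  (18 − 16.73203)²/16.73203 = 0.0961
χ² = 1.7660 + 2.4559 + 0.6803 + 0.9460 + 0.0691 + 0.0961 = 6.013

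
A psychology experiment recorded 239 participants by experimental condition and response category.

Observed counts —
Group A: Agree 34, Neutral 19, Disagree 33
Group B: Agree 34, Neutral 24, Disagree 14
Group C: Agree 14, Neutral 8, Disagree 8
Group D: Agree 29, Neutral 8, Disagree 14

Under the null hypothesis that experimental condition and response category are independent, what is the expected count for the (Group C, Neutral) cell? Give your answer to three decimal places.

Row total (Group C) = 30; column total (Neutral) = 59; grand total N = 239.
Expected count = (row total × column total) / N = 30 × 59 / 239 = 7.406.

7.406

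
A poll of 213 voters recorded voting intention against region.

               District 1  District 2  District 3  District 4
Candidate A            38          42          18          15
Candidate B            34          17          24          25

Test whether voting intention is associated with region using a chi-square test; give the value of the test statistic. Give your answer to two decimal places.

Row totals: 113, 100. Column totals: 72, 59, 42, 40. Grand total N = 213.
Expected counts (row total × column total / N):
  Candidate A, District 1: 113×72/213 = 38.197
  Candidate A, District 2: 113×59/213 = 31.300
  Candidate A, District 3: 113×42/213 = 22.282
  Candidate A, District 4: 113×40/213 = 21.221
  Candidate B, District 1: 100×72/213 = 33.803
  Candidate B, District 2: 100×59/213 = 27.700
  Candidate B, District 3: 100×42/213 = 19.718
  Candidate B, District 4: 100×40/213 = 18.779
Contributions (O − E)²/E:
  (38 − 38.197)²/38.197 = 0.0010
  (42 − 31.300)²/31.300 = 3.6578
  (18 − 22.282)²/22.282 = 0.8229
  (15 − 21.221)²/21.221 = 1.8237
  (34 − 33.803)²/33.803 = 0.0011
  (17 − 27.700)²/27.700 = 4.1332
  (24 − 19.718)²/19.718 = 0.9299
  (25 − 18.779)²/18.779 = 2.0609
χ² = 0.0010 + 3.6578 + 0.8229 + 1.8237 + 0.0011 + 4.1332 + 0.9299 + 2.0609 = 13.43

13.43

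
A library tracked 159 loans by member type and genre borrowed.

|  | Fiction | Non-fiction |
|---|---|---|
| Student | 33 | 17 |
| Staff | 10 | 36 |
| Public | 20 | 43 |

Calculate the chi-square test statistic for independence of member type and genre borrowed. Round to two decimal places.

22.33

Row totals: 50, 46, 63. Column totals: 63, 96. Grand total N = 159.
Expected counts (row total × column total / N):
  Student, Fiction: 50×63/159 = 19.811
  Student, Non-fiction: 50×96/159 = 30.189
  Staff, Fiction: 46×63/159 = 18.226
  Staff, Non-fiction: 46×96/159 = 27.774
  Public, Fiction: 63×63/159 = 24.962
  Public, Non-fiction: 63×96/159 = 38.038
Contributions (O − E)²/E:
  (33 − 19.811)²/19.811 = 8.7805
  (17 − 30.189)²/30.189 = 5.7620
  (10 − 18.226)²/18.226 = 3.7127
  (36 − 27.774)²/27.774 = 2.4363
  (20 − 24.962)²/24.962 = 0.9864
  (43 − 38.038)²/38.038 = 0.6473
χ² = 8.7805 + 5.7620 + 3.7127 + 2.4363 + 0.9864 + 0.6473 = 22.33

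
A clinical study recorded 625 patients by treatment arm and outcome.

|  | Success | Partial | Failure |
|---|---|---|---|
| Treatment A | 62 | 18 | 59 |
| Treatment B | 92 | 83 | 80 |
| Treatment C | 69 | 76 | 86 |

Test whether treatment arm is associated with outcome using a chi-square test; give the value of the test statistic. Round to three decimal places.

23.435

Row totals: 139, 255, 231. Column totals: 223, 177, 225. Grand total N = 625.
Expected counts (row total × column total / N):
  Treatment A, Success: 139×223/625 = 49.5952
  Treatment A, Partial: 139×177/625 = 39.3648
  Treatment A, Failure: 139×225/625 = 50.0400
  Treatment B, Success: 255×223/625 = 90.9840
  Treatment B, Partial: 255×177/625 = 72.2160
  Treatment B, Failure: 255×225/625 = 91.8000
  Treatment C, Success: 231×223/625 = 82.4208
  Treatment C, Partial: 231×177/625 = 65.4192
  Treatment C, Failure: 231×225/625 = 83.1600
Contributions (O − E)²/E:
  (62 − 49.5952)²/49.5952 = 3.1027
  (18 − 39.3648)²/39.3648 = 11.5955
  (59 − 50.0400)²/50.0400 = 1.6043
  (92 − 90.9840)²/90.9840 = 0.0113
  (83 − 72.2160)²/72.2160 = 1.6104
  (80 − 91.8000)²/91.8000 = 1.5168
  (69 − 82.4208)²/82.4208 = 2.1853
  (76 − 65.4192)²/65.4192 = 1.7113
  (86 − 83.1600)²/83.1600 = 0.0970
χ² = 3.1027 + 11.5955 + 1.6043 + 0.0113 + 1.6104 + 1.5168 + 2.1853 + 1.7113 + 0.0970 = 23.435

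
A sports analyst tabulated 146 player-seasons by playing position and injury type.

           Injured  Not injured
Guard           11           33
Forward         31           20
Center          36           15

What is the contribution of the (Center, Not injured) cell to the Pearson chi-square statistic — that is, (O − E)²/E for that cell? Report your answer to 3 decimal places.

Row total (Center) = 51; column total (Not injured) = 68; N = 146.
Expected count E = 51 × 68 / 146 = 23.7534.
Contribution = (O − E)²/E = (15 − 23.7534)² / 23.7534 = 3.226.

3.226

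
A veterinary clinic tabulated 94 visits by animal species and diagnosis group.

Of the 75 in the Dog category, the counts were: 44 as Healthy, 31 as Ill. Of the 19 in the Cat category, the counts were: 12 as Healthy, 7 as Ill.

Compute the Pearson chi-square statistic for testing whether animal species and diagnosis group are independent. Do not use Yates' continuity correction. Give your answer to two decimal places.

Row totals: 75, 19. Column totals: 56, 38. Grand total N = 94.
Expected counts (row total × column total / N):
  Dog, Healthy: 75×56/94 = 44.681
  Dog, Ill: 75×38/94 = 30.319
  Cat, Healthy: 19×56/94 = 11.319
  Cat, Ill: 19×38/94 = 7.681
Contributions (O − E)²/E:
  (44 − 44.681)²/44.681 = 0.0104
  (31 − 30.319)²/30.319 = 0.0153
  (12 − 11.319)²/11.319 = 0.0410
  (7 − 7.681)²/7.681 = 0.0604
χ² = 0.0104 + 0.0153 + 0.0410 + 0.0604 = 0.13

0.13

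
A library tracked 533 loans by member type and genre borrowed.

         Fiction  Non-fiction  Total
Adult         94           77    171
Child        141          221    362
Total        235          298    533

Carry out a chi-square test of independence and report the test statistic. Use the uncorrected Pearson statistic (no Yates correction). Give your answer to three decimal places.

Grand total N = 533.
Expected counts (row total × column total / N):
  Adult, Fiction: 171×235/533 = 75.3940
  Adult, Non-fiction: 171×298/533 = 95.6060
  Child, Fiction: 362×235/533 = 159.6060
  Child, Non-fiction: 362×298/533 = 202.3940
Contributions (O − E)²/E:
  (94 − 75.3940)²/75.3940 = 4.5917
  (77 − 95.6060)²/95.6060 = 3.6209
  (141 − 159.6060)²/159.6060 = 2.1690
  (221 − 202.3940)²/202.3940 = 1.7104
χ² = 4.5917 + 3.6209 + 2.1690 + 1.7104 = 12.092

12.092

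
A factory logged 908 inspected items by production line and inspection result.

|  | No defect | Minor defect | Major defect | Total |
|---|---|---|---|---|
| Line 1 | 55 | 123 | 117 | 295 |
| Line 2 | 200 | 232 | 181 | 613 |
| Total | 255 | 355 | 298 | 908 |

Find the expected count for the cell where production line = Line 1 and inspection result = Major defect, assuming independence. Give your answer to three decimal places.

Row total (Line 1) = 295; column total (Major defect) = 298; grand total N = 908.
Expected count = (row total × column total) / N = 295 × 298 / 908 = 96.817.

96.817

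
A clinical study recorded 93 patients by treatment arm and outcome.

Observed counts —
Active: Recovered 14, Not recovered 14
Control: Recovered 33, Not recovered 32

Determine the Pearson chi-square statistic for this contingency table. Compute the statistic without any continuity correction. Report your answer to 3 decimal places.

Row totals: 28, 65. Column totals: 47, 46. Grand total N = 93.
Expected counts (row total × column total / N):
  Active, Recovered: 28×47/93 = 14.1505
  Active, Not recovered: 28×46/93 = 13.8495
  Control, Recovered: 65×47/93 = 32.8495
  Control, Not recovered: 65×46/93 = 32.1505
Contributions (O − E)²/E:
  (14 − 14.1505)²/14.1505 = 0.0016
  (14 − 13.8495)²/13.8495 = 0.0016
  (33 − 32.8495)²/32.8495 = 0.0007
  (32 − 32.1505)²/32.1505 = 0.0007
χ² = 0.0016 + 0.0016 + 0.0007 + 0.0007 = 0.005

0.005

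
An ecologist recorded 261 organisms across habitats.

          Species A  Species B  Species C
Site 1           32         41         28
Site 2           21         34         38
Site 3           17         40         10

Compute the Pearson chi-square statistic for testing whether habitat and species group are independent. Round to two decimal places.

15.86

Row totals: 101, 93, 67. Column totals: 70, 115, 76. Grand total N = 261.
Expected counts (row total × column total / N):
  Site 1, Species A: 101×70/261 = 27.088
  Site 1, Species B: 101×115/261 = 44.502
  Site 1, Species C: 101×76/261 = 29.410
  Site 2, Species A: 93×70/261 = 24.943
  Site 2, Species B: 93×115/261 = 40.977
  Site 2, Species C: 93×76/261 = 27.080
  Site 3, Species A: 67×70/261 = 17.969
  Site 3, Species B: 67×115/261 = 29.521
  Site 3, Species C: 67×76/261 = 19.510
Contributions (O − E)²/E:
  (32 − 27.088)²/27.088 = 0.8907
  (41 − 44.502)²/44.502 = 0.2756
  (28 − 29.410)²/29.410 = 0.0676
  (21 − 24.943)²/24.943 = 0.6233
  (34 − 40.977)²/40.977 = 1.1879
  (38 − 27.080)²/27.080 = 4.4035
  (17 − 17.969)²/17.969 = 0.0523
  (40 − 29.521)²/29.521 = 3.7197
  (10 − 19.510)²/19.510 = 4.6356
χ² = 0.8907 + 0.2756 + 0.0676 + 0.6233 + 1.1879 + 4.4035 + 0.0523 + 3.7197 + 4.6356 = 15.86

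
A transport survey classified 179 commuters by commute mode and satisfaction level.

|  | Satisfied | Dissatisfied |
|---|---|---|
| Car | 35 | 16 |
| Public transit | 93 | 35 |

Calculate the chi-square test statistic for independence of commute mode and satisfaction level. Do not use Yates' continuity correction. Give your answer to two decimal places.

Row totals: 51, 128. Column totals: 128, 51. Grand total N = 179.
Expected counts (row total × column total / N):
  Car, Satisfied: 51×128/179 = 36.469
  Car, Dissatisfied: 51×51/179 = 14.531
  Public transit, Satisfied: 128×128/179 = 91.531
  Public transit, Dissatisfied: 128×51/179 = 36.469
Contributions (O − E)²/E:
  (35 − 36.469)²/36.469 = 0.0592
  (16 − 14.531)²/14.531 = 0.1485
  (93 − 91.531)²/91.531 = 0.0236
  (35 − 36.469)²/36.469 = 0.0592
χ² = 0.0592 + 0.1485 + 0.0236 + 0.0592 = 0.29

0.29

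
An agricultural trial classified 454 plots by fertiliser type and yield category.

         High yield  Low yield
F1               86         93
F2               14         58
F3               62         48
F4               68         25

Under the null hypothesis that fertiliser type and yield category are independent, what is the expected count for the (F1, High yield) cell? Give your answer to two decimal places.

90.68

Row total (F1) = 179; column total (High yield) = 230; grand total N = 454.
Expected count = (row total × column total) / N = 179 × 230 / 454 = 90.68.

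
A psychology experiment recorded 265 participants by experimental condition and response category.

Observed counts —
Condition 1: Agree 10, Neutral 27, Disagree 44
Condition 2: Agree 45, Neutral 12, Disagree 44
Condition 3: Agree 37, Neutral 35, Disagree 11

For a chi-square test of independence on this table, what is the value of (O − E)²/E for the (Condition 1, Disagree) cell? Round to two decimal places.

6.24

Row total (Condition 1) = 81; column total (Disagree) = 99; N = 265.
Expected count E = 81 × 99 / 265 = 30.260.
Contribution = (O − E)²/E = (44 − 30.260)² / 30.260 = 6.24.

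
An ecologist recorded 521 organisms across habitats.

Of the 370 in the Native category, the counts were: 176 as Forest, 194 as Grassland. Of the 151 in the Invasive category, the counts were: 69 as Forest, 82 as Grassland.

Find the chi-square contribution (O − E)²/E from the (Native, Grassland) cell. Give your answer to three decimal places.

Row total (Native) = 370; column total (Grassland) = 276; N = 521.
Expected count E = 370 × 276 / 521 = 196.0077.
Contribution = (O − E)²/E = (194 − 196.0077)² / 196.0077 = 0.021.

0.021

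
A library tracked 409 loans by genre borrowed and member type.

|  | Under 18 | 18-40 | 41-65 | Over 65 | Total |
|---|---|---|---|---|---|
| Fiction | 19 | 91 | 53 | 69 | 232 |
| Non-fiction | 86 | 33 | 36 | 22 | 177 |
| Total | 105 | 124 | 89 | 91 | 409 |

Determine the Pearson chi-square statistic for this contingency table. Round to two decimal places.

91.66

Grand total N = 409.
Expected counts (row total × column total / N):
  Fiction, Under 18: 232×105/409 = 59.5599
  Fiction, 18-40: 232×124/409 = 70.3374
  Fiction, 41-65: 232×89/409 = 50.4841
  Fiction, Over 65: 232×91/409 = 51.6186
  Non-fiction, Under 18: 177×105/409 = 45.4401
  Non-fiction, 18-40: 177×124/409 = 53.6626
  Non-fiction, 41-65: 177×89/409 = 38.5159
  Non-fiction, Over 65: 177×91/409 = 39.3814
Contributions (O − E)²/E:
  (19 − 59.5599)²/59.5599 = 27.6210
  (91 − 70.3374)²/70.3374 = 6.0699
  (53 − 50.4841)²/50.4841 = 0.1254
  (69 − 51.6186)²/51.6186 = 5.8528
  (86 − 45.4401)²/45.4401 = 36.2038
  (33 − 53.6626)²/53.6626 = 7.9561
  (36 − 38.5159)²/38.5159 = 0.1643
  (22 − 39.3814)²/39.3814 = 7.6715
χ² = 27.6210 + 6.0699 + 0.1254 + 5.8528 + 36.2038 + 7.9561 + 0.1643 + 7.6715 = 91.66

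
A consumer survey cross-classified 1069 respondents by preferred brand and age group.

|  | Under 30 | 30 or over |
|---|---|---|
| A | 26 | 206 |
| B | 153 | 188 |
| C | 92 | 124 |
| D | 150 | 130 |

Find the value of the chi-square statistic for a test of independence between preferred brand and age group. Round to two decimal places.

Row totals: 232, 341, 216, 280. Column totals: 421, 648. Grand total N = 1069.
Expected counts (row total × column total / N):
  A, Under 30: 232×421/1069 = 91.368
  A, 30 or over: 232×648/1069 = 140.632
  B, Under 30: 341×421/1069 = 134.295
  B, 30 or over: 341×648/1069 = 206.705
  C, Under 30: 216×421/1069 = 85.066
  C, 30 or over: 216×648/1069 = 130.934
  D, Under 30: 280×421/1069 = 110.271
  D, 30 or over: 280×648/1069 = 169.729
Contributions (O − E)²/E:
  (26 − 91.368)²/91.368 = 46.7667
  (206 − 140.632)²/140.632 = 30.3841
  (153 − 134.295)²/134.295 = 2.6053
  (188 − 206.705)²/206.705 = 1.6926
  (92 − 85.066)²/85.066 = 0.5652
  (124 − 130.934)²/130.934 = 0.3672
  (150 − 110.271)²/110.271 = 14.3138
  (130 − 169.729)²/169.729 = 9.2995
χ² = 46.7667 + 30.3841 + 2.6053 + 1.6926 + 0.5652 + 0.3672 + 14.3138 + 9.2995 = 105.99

105.99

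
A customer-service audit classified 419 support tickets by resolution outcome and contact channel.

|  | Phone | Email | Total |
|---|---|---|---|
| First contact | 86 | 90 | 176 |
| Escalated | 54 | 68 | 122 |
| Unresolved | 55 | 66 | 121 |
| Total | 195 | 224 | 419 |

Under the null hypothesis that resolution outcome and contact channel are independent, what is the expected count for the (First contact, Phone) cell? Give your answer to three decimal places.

81.909

Row total (First contact) = 176; column total (Phone) = 195; grand total N = 419.
Expected count = (row total × column total) / N = 176 × 195 / 419 = 81.909.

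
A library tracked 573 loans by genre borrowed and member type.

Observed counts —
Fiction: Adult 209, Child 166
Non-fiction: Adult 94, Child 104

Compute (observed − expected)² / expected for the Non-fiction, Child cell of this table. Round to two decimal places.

Row total (Non-fiction) = 198; column total (Child) = 270; N = 573.
Expected count E = 198 × 270 / 573 = 93.298.
Contribution = (O − E)²/E = (104 − 93.298)² / 93.298 = 1.23.

1.23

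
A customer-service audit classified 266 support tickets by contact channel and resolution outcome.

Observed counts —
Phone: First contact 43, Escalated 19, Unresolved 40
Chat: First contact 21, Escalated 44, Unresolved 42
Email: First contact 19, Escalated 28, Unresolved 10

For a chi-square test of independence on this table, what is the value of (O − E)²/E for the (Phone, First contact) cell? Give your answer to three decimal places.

3.922

Row total (Phone) = 102; column total (First contact) = 83; N = 266.
Expected count E = 102 × 83 / 266 = 31.8271.
Contribution = (O − E)²/E = (43 − 31.8271)² / 31.8271 = 3.922.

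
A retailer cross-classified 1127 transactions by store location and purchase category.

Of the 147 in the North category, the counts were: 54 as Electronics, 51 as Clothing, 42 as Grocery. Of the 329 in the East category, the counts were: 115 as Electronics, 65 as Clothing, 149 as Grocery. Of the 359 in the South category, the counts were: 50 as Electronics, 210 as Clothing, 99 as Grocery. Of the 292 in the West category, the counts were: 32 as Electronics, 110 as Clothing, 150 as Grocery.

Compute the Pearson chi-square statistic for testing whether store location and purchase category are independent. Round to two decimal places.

164.01

Row totals: 147, 329, 359, 292. Column totals: 251, 436, 440. Grand total N = 1127.
Expected counts (row total × column total / N):
  North, Electronics: 147×251/1127 = 32.739
  North, Clothing: 147×436/1127 = 56.870
  North, Grocery: 147×440/1127 = 57.391
  East, Electronics: 329×251/1127 = 73.273
  East, Clothing: 329×436/1127 = 127.280
  East, Grocery: 329×440/1127 = 128.447
  South, Electronics: 359×251/1127 = 79.955
  South, Clothing: 359×436/1127 = 138.886
  South, Grocery: 359×440/1127 = 140.160
  West, Electronics: 292×251/1127 = 65.033
  West, Clothing: 292×436/1127 = 112.965
  West, Grocery: 292×440/1127 = 114.002
Contributions (O − E)²/E:
  (54 − 32.739)²/32.739 = 13.8071
  (51 − 56.870)²/56.870 = 0.6059
  (42 − 57.391)²/57.391 = 4.1275
  (115 − 73.273)²/73.273 = 23.7624
  (65 − 127.280)²/127.280 = 30.4745
  (149 − 128.447)²/128.447 = 3.2887
  (50 − 79.955)²/79.955 = 11.2226
  (210 − 138.886)²/138.886 = 36.4126
  (99 − 140.160)²/140.160 = 12.0872
  (32 − 65.033)²/65.033 = 16.7789
  (110 − 112.965)²/112.965 = 0.0778
  (150 − 114.002)²/114.002 = 11.3670
χ² = 13.8071 + 0.6059 + 4.1275 + 23.7624 + 30.4745 + 3.2887 + 11.2226 + 36.4126 + 12.0872 + 16.7789 + 0.0778 + 11.3670 = 164.01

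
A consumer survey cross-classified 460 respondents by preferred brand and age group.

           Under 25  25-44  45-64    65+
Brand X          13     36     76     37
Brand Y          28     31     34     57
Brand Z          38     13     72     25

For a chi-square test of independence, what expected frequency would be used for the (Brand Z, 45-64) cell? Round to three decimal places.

Row total (Brand Z) = 148; column total (45-64) = 182; grand total N = 460.
Expected count = (row total × column total) / N = 148 × 182 / 460 = 58.557.

58.557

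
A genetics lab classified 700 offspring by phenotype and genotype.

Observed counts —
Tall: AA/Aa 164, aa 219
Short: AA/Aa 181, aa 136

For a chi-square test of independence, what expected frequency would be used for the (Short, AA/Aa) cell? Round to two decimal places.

156.24

Row total (Short) = 317; column total (AA/Aa) = 345; grand total N = 700.
Expected count = (row total × column total) / N = 317 × 345 / 700 = 156.24.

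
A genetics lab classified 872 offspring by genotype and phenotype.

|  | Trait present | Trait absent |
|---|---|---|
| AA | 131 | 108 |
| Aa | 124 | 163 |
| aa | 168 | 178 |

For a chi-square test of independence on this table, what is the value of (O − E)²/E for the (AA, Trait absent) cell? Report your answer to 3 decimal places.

Row total (AA) = 239; column total (Trait absent) = 449; N = 872.
Expected count E = 239 × 449 / 872 = 123.0631.
Contribution = (O − E)²/E = (108 − 123.0631)² / 123.0631 = 1.844.

1.844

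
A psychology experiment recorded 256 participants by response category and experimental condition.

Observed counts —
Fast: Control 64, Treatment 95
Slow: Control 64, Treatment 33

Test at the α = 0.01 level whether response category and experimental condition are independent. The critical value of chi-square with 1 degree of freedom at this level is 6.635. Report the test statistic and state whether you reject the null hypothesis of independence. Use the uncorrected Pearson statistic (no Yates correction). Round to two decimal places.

Row totals: 159, 97. Column totals: 128, 128. Grand total N = 256.
Expected counts (row total × column total / N):
  Fast, Control: 159×128/256 = 79.500
  Fast, Treatment: 159×128/256 = 79.500
  Slow, Control: 97×128/256 = 48.500
  Slow, Treatment: 97×128/256 = 48.500
Contributions (O − E)²/E:
  (64 − 79.500)²/79.500 = 3.0220
  (95 − 79.500)²/79.500 = 3.0220
  (64 − 48.500)²/48.500 = 4.9536
  (33 − 48.500)²/48.500 = 4.9536
χ² = 3.0220 + 3.0220 + 4.9536 + 4.9536 = 15.95
df = (2−1)(2−1) = 1. Since 15.95 > 6.635, reject the null hypothesis of independence at α = 0.01.

15.95; reject H₀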